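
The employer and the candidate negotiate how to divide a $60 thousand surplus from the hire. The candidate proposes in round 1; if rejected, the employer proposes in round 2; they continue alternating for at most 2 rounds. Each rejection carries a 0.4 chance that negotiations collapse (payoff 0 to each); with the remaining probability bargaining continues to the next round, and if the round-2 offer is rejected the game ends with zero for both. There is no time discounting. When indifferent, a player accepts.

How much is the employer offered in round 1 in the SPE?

Round 2 (the employer proposes): the candidate will accept anything ≥ 0, so the employer offers 0 and keeps 60.
Round 1 (the candidate proposes): rejecting gives the employer an expected 0.6 × 60 = 36. The candidate offers 36 and keeps 60 − 36 = 24.

36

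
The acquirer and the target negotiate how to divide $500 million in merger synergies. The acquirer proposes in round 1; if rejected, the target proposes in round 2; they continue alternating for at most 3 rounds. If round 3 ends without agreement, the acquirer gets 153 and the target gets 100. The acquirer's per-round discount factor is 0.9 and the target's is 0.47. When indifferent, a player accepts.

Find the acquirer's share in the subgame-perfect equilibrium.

Round 3 (the acquirer proposes): the target gets 100 if talks fail, so the acquirer offers 100 and keeps 400.
Round 2 (the target proposes): the acquirer can get 400 next round, worth 0.9 × 400 = 360 now, so the target offers 360, keeping 140.
Round 1 (the acquirer proposes): the target can get 140 next round, worth 0.47 × 140 = 65.8 now; the acquirer offers that and keeps 434.2.

434.2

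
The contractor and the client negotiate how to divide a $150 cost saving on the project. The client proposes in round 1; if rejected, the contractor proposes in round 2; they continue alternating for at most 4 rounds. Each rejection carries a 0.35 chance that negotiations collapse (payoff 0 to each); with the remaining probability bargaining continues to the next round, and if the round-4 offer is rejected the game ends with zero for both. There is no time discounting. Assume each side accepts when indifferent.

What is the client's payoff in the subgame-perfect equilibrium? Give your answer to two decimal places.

74.68

Round 4 (the contractor proposes): the client will accept anything ≥ 0, so the contractor offers 0 and keeps 150.
Round 3 (the client proposes): rejecting gives the contractor an expected 0.65 × 150 = 97.5; the client offers that and keeps 52.5.
Round 2 (the contractor proposes): rejecting gives the client an expected 0.65 × 52.5 = 34.125; the contractor offers that and keeps 115.875.
Round 1 (the client proposes): rejecting gives the contractor an expected 0.65 × 115.875 = 75.31875. The client offers 75.31875 and keeps 150 − 75.31875 = 74.68125.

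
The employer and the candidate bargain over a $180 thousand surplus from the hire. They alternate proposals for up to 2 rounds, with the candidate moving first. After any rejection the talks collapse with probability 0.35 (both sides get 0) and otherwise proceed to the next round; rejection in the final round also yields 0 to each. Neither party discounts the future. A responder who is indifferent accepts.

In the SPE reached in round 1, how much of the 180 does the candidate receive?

Round 2 (the employer proposes): the candidate will accept anything ≥ 0, so the employer offers 0 and keeps 180.
Round 1 (the candidate proposes): rejecting gives the employer an expected 0.65 × 180 = 117. The candidate offers 117 and keeps 180 − 117 = 63.

63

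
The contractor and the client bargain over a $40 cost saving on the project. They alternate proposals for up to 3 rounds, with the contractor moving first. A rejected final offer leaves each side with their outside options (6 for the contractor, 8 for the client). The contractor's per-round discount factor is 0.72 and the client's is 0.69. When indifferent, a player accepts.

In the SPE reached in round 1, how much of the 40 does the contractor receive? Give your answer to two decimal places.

28.30

Round 3 (the contractor proposes): the client gets 8 if talks fail, so the contractor offers 8 and keeps 32.
Round 2 (the client proposes): the contractor can get 32 next round, worth 0.72 × 32 = 23.04 now. The client offers 23.04 and keeps 40 − 23.04 = 16.96.
Round 1 (the contractor proposes): the client can get 16.96 next round, worth 0.69 × 16.96 = 11.7024 now; the contractor offers that and keeps 28.2976.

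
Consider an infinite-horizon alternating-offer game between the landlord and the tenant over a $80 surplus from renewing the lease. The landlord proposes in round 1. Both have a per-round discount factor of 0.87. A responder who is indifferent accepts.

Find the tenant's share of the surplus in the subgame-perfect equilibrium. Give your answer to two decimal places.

Let x be the landlord's share when the landlord proposes and y be the tenant's share when the tenant proposes.
The tenant accepts iff offered ≥ 0.87·y, so x = 80 − 0.87y. Symmetrically y = 80 − 0.87x.
Substituting: x = 80 − 0.87(80 − 0.87x), giving x(1 − 0.87·0.87) = 80(1 − 0.87).
So x = 80 × 0.13 / 0.2431 ≈ 42.7807, and the tenant receives 80 − x ≈ 37.2193.

37.22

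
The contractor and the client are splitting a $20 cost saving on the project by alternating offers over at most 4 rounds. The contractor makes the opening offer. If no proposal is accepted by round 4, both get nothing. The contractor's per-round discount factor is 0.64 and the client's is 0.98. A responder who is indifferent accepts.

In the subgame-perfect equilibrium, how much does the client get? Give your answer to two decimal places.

Round 4 (the client proposes): the contractor will accept anything ≥ 0, so the client offers 0 and keeps 20.
Round 3 (the contractor proposes): the client can get 20 next round, worth 0.98 × 20 = 19.6 now, so the contractor offers 19.6, keeping 0.4.
Round 2 (the client proposes): the contractor can get 0.4 next round, worth 0.64 × 0.4 = 0.256 now, so the client offers 0.256, keeping 19.744.
Round 1 (the contractor proposes): the client can get 19.744 next round, worth 0.98 × 19.744 = 19.34912 now; the contractor offers that and keeps 0.65088.

19.35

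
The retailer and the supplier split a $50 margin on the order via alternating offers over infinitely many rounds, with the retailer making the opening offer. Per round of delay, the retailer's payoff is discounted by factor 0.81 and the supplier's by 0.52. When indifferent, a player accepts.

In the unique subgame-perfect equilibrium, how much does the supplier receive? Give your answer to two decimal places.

8.53

In a stationary SPE each proposer offers the other exactly their discounted continuation value.
If the retailer keeps x when proposing and the supplier keeps y when proposing, then x = 50 − 0.52y and y = 50 − 0.81x.
Solving: x = 50(1 − 0.52) / (1 − 0.81·0.52) = 24 / 0.5788 ≈ 41.4651.
The supplier gets 50 − 41.4651 ≈ 8.5349.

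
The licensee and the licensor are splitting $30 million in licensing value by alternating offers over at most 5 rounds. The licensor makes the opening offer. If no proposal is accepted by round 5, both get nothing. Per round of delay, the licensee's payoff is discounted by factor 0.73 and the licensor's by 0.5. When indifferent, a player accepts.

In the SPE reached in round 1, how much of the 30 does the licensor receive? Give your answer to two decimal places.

15.05

Round 5 (the licensor proposes): rejection yields 0 for the licensee; the licensor offers 0 and keeps 30.
Round 4 (the licensee proposes): the licensor can get 30 next round, worth 0.5 × 30 = 15 now. The licensee offers 15 and keeps 30 − 15 = 15.
Round 3 (the licensor proposes): the licensee can get 15 next round, worth 0.73 × 15 = 10.95 now; the licensor offers that and keeps 19.05.
Round 2 (the licensee proposes): the licensor can get 19.05 next round, worth 0.5 × 19.05 = 9.525 now, so the licensee offers 9.525, keeping 20.475.
Round 1 (the licensor proposes): the licensee can get 20.475 next round, worth 0.73 × 20.475 = 14.94675 now, so the licensor offers 14.94675, keeping 15.05325.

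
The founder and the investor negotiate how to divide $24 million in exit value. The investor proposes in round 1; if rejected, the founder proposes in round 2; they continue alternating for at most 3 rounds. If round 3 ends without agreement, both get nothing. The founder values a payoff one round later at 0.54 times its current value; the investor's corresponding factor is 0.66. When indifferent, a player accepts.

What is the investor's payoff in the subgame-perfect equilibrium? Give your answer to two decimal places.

19.59

Round 3 (the investor proposes): the founder will accept anything ≥ 0, so the investor offers 0 and keeps 24.
Round 2 (the founder proposes): the investor can get 24 next round, worth 0.66 × 24 = 15.84 now; the founder offers that and keeps 8.16.
Round 1 (the investor proposes): the founder can get 8.16 next round, worth 0.54 × 8.16 = 4.4064 now, so the investor offers 4.4064, keeping 19.5936.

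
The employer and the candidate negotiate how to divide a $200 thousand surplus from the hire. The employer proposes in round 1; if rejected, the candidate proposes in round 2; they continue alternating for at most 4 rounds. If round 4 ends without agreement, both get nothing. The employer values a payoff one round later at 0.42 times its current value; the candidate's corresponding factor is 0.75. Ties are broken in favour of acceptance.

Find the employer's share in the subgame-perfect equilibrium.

Solve by backward induction from round 4.
Round 4 (the candidate proposes): rejection yields 0 for the employer; the candidate offers 0 and keeps 200.
Round 3 (the employer proposes): the candidate can get 200 next round, worth 0.75 × 200 = 150 now; the employer offers that and keeps 50.
Round 2 (the candidate proposes): the employer can get 50 next round, worth 0.42 × 50 = 21 now. The candidate offers 21 and keeps 200 − 21 = 179.
Round 1 (the employer proposes): the candidate can get 179 next round, worth 0.75 × 179 = 134.25 now, so the employer offers 134.25, keeping 65.75.

65.75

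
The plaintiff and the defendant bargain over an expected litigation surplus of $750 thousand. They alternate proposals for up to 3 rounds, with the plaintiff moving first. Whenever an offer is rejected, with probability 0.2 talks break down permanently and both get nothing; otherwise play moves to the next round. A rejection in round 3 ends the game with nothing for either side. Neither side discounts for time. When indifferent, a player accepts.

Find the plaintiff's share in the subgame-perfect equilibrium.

Round 3 (the plaintiff proposes): rejection yields 0 for the defendant; the plaintiff offers 0 and keeps 750.
Round 2 (the defendant proposes): rejecting gives the plaintiff an expected 0.8 × 750 = 600, so the defendant offers 600, keeping 150.
Round 1 (the plaintiff proposes): rejecting gives the defendant an expected 0.8 × 150 = 120, so the plaintiff offers 120, keeping 630.

630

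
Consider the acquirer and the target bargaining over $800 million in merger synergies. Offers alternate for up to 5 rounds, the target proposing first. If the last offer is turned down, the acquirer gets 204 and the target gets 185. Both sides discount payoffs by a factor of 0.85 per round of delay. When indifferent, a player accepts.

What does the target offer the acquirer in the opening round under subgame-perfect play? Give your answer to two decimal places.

282.18

Round 5 (the target proposes): the acquirer gets 204 if talks fail, so the target offers 204 and keeps 596.
Round 4 (the acquirer proposes): the target can get 596 next round, worth 0.85 × 596 = 506.6 now, so the acquirer offers 506.6, keeping 293.4.
Round 3 (the target proposes): the acquirer can get 293.4 next round, worth 0.85 × 293.4 = 249.39 now; the target offers that and keeps 550.61.
Round 2 (the acquirer proposes): the target can get 550.61 next round, worth 0.85 × 550.61 = 468.0185 now; the acquirer offers that and keeps 331.9815.
Round 1 (the target proposes): the acquirer can get 331.9815 next round, worth 0.85 × 331.9815 = 282.184275 now; the target offers that and keeps 517.815725.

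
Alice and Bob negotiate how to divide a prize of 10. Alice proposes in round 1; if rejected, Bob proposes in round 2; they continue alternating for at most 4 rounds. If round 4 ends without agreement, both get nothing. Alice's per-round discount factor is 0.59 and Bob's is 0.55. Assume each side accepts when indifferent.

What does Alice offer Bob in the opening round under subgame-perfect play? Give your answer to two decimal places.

4.04

Work backward from the last round.
Round 4 (Bob proposes): Alice will accept anything ≥ 0, so Bob offers 0 and keeps 10.
Round 3 (Alice proposes): Bob can get 10 next round, worth 0.55 × 10 = 5.5 now; Alice offers that and keeps 4.5.
Round 2 (Bob proposes): Alice can get 4.5 next round, worth 0.59 × 4.5 = 2.655 now, so Bob offers 2.655, keeping 7.345.
Round 1 (Alice proposes): Bob can get 7.345 next round, worth 0.55 × 7.345 = 4.03975 now. Alice offers 4.03975 and keeps 10 − 4.03975 = 5.96025.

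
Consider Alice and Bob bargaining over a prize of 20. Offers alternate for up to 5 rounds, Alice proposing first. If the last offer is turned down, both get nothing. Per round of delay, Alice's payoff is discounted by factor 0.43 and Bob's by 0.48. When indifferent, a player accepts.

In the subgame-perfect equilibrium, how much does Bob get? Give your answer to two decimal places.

Round 5 (Alice proposes): rejection yields 0 for Bob; Alice offers 0 and keeps 20.
Round 4 (Bob proposes): Alice can get 20 next round, worth 0.43 × 20 = 8.6 now; Bob offers that and keeps 11.4.
Round 3 (Alice proposes): Bob can get 11.4 next round, worth 0.48 × 11.4 = 5.472 now. Alice offers 5.472 and keeps 20 − 5.472 = 14.528.
Round 2 (Bob proposes): Alice can get 14.528 next round, worth 0.43 × 14.528 = 6.24704 now, so Bob offers 6.24704, keeping 13.75296.
Round 1 (Alice proposes): Bob can get 13.75296 next round, worth 0.48 × 13.75296 = 6.6014208 now, so Alice offers 6.6014208, keeping 13.3985792.

6.60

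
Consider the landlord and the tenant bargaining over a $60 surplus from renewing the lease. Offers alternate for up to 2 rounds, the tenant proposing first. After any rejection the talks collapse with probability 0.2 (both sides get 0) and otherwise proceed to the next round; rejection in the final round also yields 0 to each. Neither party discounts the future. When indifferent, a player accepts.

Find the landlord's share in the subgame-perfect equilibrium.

48

By backward induction:
Round 2 (the landlord proposes): rejection yields 0 for the tenant; the landlord offers 0 and keeps 60.
Round 1 (the tenant proposes): rejecting gives the landlord an expected 0.8 × 60 = 48, so the tenant offers 48, keeping 12.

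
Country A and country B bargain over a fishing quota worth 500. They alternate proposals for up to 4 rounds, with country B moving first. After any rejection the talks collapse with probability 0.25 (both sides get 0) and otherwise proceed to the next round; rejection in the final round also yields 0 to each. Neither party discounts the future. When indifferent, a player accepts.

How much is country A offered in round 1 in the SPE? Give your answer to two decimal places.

304.69

By backward induction:
Round 4 (country A proposes): rejection yields 0 for country B; country A offers 0 and keeps 500.
Round 3 (country B proposes): rejecting gives country A an expected 0.75 × 500 = 375; country B offers that and keeps 125.
Round 2 (country A proposes): rejecting gives country B an expected 0.75 × 125 = 93.75; country A offers that and keeps 406.25.
Round 1 (country B proposes): rejecting gives country A an expected 0.75 × 406.25 = 304.6875, so country B offers 304.6875, keeping 195.3125.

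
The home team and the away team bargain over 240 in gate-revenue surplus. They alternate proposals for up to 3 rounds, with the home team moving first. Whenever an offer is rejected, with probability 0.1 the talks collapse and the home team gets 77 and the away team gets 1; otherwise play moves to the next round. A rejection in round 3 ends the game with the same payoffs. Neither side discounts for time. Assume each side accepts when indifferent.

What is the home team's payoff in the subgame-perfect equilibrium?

By backward induction:
Round 3 (the home team proposes): the away team gets 1 if talks fail, so the home team offers 1 and keeps 239.
Round 2 (the away team proposes): rejecting gives the home team an expected 0.9 × 239 + 0.1 × 77 = 222.8, so the away team offers 222.8, keeping 17.2.
Round 1 (the home team proposes): rejecting gives the away team an expected 0.9 × 17.2 + 0.1 × 1 = 15.58, so the home team offers 15.58, keeping 224.42.

224.42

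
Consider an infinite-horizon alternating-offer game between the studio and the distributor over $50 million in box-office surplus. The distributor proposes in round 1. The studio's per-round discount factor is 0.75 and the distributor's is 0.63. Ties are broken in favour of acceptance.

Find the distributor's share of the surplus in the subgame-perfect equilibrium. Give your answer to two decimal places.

23.70

When the distributor proposes, the studio accepts any offer worth at least 0.75 times what the studio would get by proposing next round; and vice versa.
This gives x = 50 − 0.75y and y = 50 − 0.63x, where x and y are each side's share when it proposes.
Hence (1 − 0.75·0.63)x = 50(1 − 0.75), i.e. 0.5275·x = 12.5.
x ≈ 23.6967; the studio's share is 50 − x ≈ 26.3033.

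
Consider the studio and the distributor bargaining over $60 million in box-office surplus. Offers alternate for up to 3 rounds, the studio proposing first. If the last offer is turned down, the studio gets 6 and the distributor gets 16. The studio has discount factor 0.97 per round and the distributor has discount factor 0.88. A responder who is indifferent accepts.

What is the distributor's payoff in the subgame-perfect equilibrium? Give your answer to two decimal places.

Round 3 (the studio proposes): the distributor gets 16 if talks fail, so the studio offers 16 and keeps 44.
Round 2 (the distributor proposes): the studio can get 44 next round, worth 0.97 × 44 = 42.68 now; the distributor offers that and keeps 17.32.
Round 1 (the studio proposes): the distributor can get 17.32 next round, worth 0.88 × 17.32 = 15.2416 now, so the studio offers 15.2416, keeping 44.7584.

15.24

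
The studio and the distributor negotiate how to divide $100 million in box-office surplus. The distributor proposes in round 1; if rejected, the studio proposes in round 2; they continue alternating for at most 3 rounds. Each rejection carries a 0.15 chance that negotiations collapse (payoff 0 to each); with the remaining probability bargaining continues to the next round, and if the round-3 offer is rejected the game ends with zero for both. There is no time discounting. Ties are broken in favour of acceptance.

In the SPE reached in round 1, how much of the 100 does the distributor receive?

Round 3 (the distributor proposes): the studio will accept anything ≥ 0, so the distributor offers 0 and keeps 100.
Round 2 (the studio proposes): rejecting gives the distributor an expected 0.85 × 100 = 85, so the studio offers 85, keeping 15.
Round 1 (the distributor proposes): rejecting gives the studio an expected 0.85 × 15 = 12.75. The distributor offers 12.75 and keeps 100 − 12.75 = 87.25.

87.25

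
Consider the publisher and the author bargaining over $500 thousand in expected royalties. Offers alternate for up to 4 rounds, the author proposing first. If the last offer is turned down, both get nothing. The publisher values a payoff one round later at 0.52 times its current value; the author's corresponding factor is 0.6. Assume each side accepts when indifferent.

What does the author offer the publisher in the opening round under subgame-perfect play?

Round 4 (the publisher proposes): rejection yields 0 for the author; the publisher offers 0 and keeps 500.
Round 3 (the author proposes): the publisher can get 500 next round, worth 0.52 × 500 = 260 now. The author offers 260 and keeps 500 − 260 = 240.
Round 2 (the publisher proposes): the author can get 240 next round, worth 0.6 × 240 = 144 now, so the publisher offers 144, keeping 356.
Round 1 (the author proposes): the publisher can get 356 next round, worth 0.52 × 356 = 185.12 now. The author offers 185.12 and keeps 500 − 185.12 = 314.88.

185.12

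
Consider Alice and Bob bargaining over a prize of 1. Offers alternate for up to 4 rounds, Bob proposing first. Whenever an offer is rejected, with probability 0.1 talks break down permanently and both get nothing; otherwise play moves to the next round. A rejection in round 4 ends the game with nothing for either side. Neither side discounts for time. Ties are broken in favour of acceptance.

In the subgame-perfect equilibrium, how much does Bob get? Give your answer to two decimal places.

0.18

By backward induction:
Round 4 (Alice proposes): rejection yields 0 for Bob; Alice offers 0 and keeps 1.
Round 3 (Bob proposes): rejecting gives Alice an expected 0.9 × 1 = 0.9. Bob offers 0.9 and keeps 1 − 0.9 = 0.1.
Round 2 (Alice proposes): rejecting gives Bob an expected 0.9 × 0.1 = 0.09, so Alice offers 0.09, keeping 0.91.
Round 1 (Bob proposes): rejecting gives Alice an expected 0.9 × 0.91 = 0.819. Bob offers 0.819 and keeps 1 − 0.819 = 0.181.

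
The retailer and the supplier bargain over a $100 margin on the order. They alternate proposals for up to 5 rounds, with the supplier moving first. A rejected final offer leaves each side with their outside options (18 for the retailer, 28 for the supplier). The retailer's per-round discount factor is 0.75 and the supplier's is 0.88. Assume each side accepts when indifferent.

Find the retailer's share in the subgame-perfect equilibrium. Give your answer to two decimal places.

22.78

Round 5 (the supplier proposes): the retailer gets 18 if talks fail, so the supplier offers 18 and keeps 82.
Round 4 (the retailer proposes): the supplier can get 82 next round, worth 0.88 × 82 = 72.16 now. The retailer offers 72.16 and keeps 100 − 72.16 = 27.84.
Round 3 (the supplier proposes): the retailer can get 27.84 next round, worth 0.75 × 27.84 = 20.88 now. The supplier offers 20.88 and keeps 100 − 20.88 = 79.12.
Round 2 (the retailer proposes): the supplier can get 79.12 next round, worth 0.88 × 79.12 = 69.6256 now, so the retailer offers 69.6256, keeping 30.3744.
Round 1 (the supplier proposes): the retailer can get 30.3744 next round, worth 0.75 × 30.3744 = 22.7808 now. The supplier offers 22.7808 and keeps 100 − 22.7808 = 77.2192.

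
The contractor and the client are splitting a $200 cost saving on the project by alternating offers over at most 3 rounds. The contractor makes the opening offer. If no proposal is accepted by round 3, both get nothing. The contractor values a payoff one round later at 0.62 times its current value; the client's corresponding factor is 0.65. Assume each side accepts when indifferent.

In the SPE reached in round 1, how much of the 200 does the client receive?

Round 3 (the contractor proposes): the client will accept anything ≥ 0, so the contractor offers 0 and keeps 200.
Round 2 (the client proposes): the contractor can get 200 next round, worth 0.62 × 200 = 124 now, so the client offers 124, keeping 76.
Round 1 (the contractor proposes): the client can get 76 next round, worth 0.65 × 76 = 49.4 now. The contractor offers 49.4 and keeps 200 − 49.4 = 150.6.

49.4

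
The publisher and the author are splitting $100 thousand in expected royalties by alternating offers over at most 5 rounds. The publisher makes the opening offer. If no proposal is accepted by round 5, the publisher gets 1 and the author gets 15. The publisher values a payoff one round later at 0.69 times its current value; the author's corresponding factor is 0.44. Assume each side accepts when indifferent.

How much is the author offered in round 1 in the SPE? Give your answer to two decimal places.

19.16

Round 5 (the publisher proposes): the author gets 15 if talks fail, so the publisher offers 15 and keeps 85.
Round 4 (the author proposes): the publisher can get 85 next round, worth 0.69 × 85 = 58.65 now. The author offers 58.65 and keeps 100 − 58.65 = 41.35.
Round 3 (the publisher proposes): the author can get 41.35 next round, worth 0.44 × 41.35 = 18.194 now. The publisher offers 18.194 and keeps 100 − 18.194 = 81.806.
Round 2 (the author proposes): the publisher can get 81.806 next round, worth 0.69 × 81.806 = 56.44614 now, so the author offers 56.44614, keeping 43.55386.
Round 1 (the publisher proposes): the author can get 43.55386 next round, worth 0.44 × 43.55386 = 19.1636984 now. The publisher offers 19.1636984 and keeps 100 − 19.1636984 = 80.8363016.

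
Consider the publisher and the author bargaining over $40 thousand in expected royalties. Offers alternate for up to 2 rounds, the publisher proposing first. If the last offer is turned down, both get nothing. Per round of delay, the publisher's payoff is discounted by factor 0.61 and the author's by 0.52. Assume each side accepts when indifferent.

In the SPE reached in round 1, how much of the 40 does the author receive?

20.8

Round 2 (the author proposes): rejection yields 0 for the publisher; the author offers 0 and keeps 40.
Round 1 (the publisher proposes): the author can get 40 next round, worth 0.52 × 40 = 20.8 now; the publisher offers that and keeps 19.2.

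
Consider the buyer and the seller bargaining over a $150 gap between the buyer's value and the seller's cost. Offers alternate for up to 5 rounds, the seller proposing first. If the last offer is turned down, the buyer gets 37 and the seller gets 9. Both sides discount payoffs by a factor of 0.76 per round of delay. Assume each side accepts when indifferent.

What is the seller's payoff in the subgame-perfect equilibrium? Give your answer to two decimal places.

Round 5 (the seller proposes): the buyer gets 37 if talks fail, so the seller offers 37 and keeps 113.
Round 4 (the buyer proposes): the seller can get 113 next round, worth 0.76 × 113 = 85.88 now. The buyer offers 85.88 and keeps 150 − 85.88 = 64.12.
Round 3 (the seller proposes): the buyer can get 64.12 next round, worth 0.76 × 64.12 = 48.7312 now. The seller offers 48.7312 and keeps 150 − 48.7312 = 101.2688.
Round 2 (the buyer proposes): the seller can get 101.2688 next round, worth 0.76 × 101.2688 = 76.964288 now, so the buyer offers 76.964288, keeping 73.035712.
Round 1 (the seller proposes): the buyer can get 73.035712 next round, worth 0.76 × 73.035712 = 55.50714112 now. The seller offers 55.50714112 and keeps 150 − 55.50714112 = 94.49285888.

94.49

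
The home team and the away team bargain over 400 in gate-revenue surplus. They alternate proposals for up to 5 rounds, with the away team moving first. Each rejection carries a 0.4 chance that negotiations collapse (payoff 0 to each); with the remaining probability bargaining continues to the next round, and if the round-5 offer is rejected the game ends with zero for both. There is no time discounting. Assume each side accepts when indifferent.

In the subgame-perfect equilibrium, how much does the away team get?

By backward induction:
Round 5 (the away team proposes): the home team will accept anything ≥ 0, so the away team offers 0 and keeps 400.
Round 4 (the home team proposes): rejecting gives the away team an expected 0.6 × 400 = 240. The home team offers 240 and keeps 400 − 240 = 160.
Round 3 (the away team proposes): rejecting gives the home team an expected 0.6 × 160 = 96; the away team offers that and keeps 304.
Round 2 (the home team proposes): rejecting gives the away team an expected 0.6 × 304 = 182.4. The home team offers 182.4 and keeps 400 − 182.4 = 217.6.
Round 1 (the away team proposes): rejecting gives the home team an expected 0.6 × 217.6 = 130.56. The away team offers 130.56 and keeps 400 − 130.56 = 269.44.

269.44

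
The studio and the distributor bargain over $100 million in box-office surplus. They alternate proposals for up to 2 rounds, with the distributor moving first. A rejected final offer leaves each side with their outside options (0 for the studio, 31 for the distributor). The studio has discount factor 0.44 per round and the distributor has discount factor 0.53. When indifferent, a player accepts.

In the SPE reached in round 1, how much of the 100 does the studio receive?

Round 2 (the studio proposes): the distributor gets 31 if talks fail, so the studio offers 31 and keeps 69.
Round 1 (the distributor proposes): the studio can get 69 next round, worth 0.44 × 69 = 30.36 now, so the distributor offers 30.36, keeping 69.64.

30.36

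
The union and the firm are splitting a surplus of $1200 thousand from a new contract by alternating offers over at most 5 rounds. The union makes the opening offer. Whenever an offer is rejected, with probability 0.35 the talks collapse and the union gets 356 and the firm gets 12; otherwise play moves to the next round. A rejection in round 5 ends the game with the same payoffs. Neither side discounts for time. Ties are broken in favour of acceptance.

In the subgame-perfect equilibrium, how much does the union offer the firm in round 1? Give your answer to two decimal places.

Round 5 (the union proposes): the firm gets 12 if talks fail, so the union offers 12 and keeps 1188.
Round 4 (the firm proposes): rejecting gives the union an expected 0.65 × 1188 + 0.35 × 356 = 896.8. The firm offers 896.8 and keeps 1200 − 896.8 = 303.2.
Round 3 (the union proposes): rejecting gives the firm an expected 0.65 × 303.2 + 0.35 × 12 = 201.28. The union offers 201.28 and keeps 1200 − 201.28 = 998.72.
Round 2 (the firm proposes): rejecting gives the union an expected 0.65 × 998.72 + 0.35 × 356 = 773.768. The firm offers 773.768 and keeps 1200 − 773.768 = 426.232.
Round 1 (the union proposes): rejecting gives the firm an expected 0.65 × 426.232 + 0.35 × 12 = 281.2508, so the union offers 281.2508, keeping 918.7492.

281.25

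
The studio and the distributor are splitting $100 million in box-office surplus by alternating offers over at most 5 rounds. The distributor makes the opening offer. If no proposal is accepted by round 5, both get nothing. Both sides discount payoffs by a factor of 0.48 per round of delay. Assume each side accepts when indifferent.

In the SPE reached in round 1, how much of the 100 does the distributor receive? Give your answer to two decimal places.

69.29

Work backward from the last round.
Round 5 (the distributor proposes): rejection yields 0 for the studio; the distributor offers 0 and keeps 100.
Round 4 (the studio proposes): the distributor can get 100 next round, worth 0.48 × 100 = 48 now; the studio offers that and keeps 52.
Round 3 (the distributor proposes): the studio can get 52 next round, worth 0.48 × 52 = 24.96 now. The distributor offers 24.96 and keeps 100 − 24.96 = 75.04.
Round 2 (the studio proposes): the distributor can get 75.04 next round, worth 0.48 × 75.04 = 36.0192 now, so the studio offers 36.0192, keeping 63.9808.
Round 1 (the distributor proposes): the studio can get 63.9808 next round, worth 0.48 × 63.9808 = 30.710784 now; the distributor offers that and keeps 69.289216.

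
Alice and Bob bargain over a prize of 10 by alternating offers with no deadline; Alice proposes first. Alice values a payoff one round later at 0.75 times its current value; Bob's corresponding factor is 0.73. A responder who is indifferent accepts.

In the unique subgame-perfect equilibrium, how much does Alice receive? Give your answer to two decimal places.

5.97

In a stationary SPE each proposer offers the other exactly their discounted continuation value.
If Alice keeps x when proposing and Bob keeps y when proposing, then x = 10 − 0.73y and y = 10 − 0.75x.
Solving: x = 10(1 − 0.73) / (1 − 0.75·0.73) = 2.7 / 0.4525 ≈ 5.9669.
Bob gets 10 − 5.9669 ≈ 4.0331.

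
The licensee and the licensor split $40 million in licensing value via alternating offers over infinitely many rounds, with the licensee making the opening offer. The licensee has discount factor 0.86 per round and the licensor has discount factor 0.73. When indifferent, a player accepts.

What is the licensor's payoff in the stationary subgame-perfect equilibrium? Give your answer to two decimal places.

10.98

Let x be the licensee's share when the licensee proposes and y be the licensor's share when the licensor proposes.
The licensor accepts iff offered ≥ 0.73·y, so x = 40 − 0.73y. Symmetrically y = 40 − 0.86x.
Substituting: x = 40 − 0.73(40 − 0.86x), giving x(1 − 0.86·0.73) = 40(1 − 0.73).
So x = 40 × 0.27 / 0.3722 ≈ 29.0167, and the licensor receives 40 − x ≈ 10.9833.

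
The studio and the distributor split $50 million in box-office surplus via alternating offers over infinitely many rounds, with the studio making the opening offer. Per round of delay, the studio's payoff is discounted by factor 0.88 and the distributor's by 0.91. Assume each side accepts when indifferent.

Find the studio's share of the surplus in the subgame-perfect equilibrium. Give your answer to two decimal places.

22.59

When the studio proposes, the distributor accepts any offer worth at least 0.91 times what the distributor would get by proposing next round; and vice versa.
This gives x = 50 − 0.91y and y = 50 − 0.88x, where x and y are each side's share when it proposes.
Hence (1 − 0.91·0.88)x = 50(1 − 0.91), i.e. 0.1992·x = 4.5.
x ≈ 22.5904; the distributor's share is 50 − x ≈ 27.4096.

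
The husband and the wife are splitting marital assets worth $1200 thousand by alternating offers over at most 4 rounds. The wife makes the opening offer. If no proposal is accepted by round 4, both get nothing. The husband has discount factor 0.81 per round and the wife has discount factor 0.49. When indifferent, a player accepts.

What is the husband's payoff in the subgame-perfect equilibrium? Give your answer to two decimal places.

881.51

Round 4 (the husband proposes): the wife will accept anything ≥ 0, so the husband offers 0 and keeps 1200.
Round 3 (the wife proposes): the husband can get 1200 next round, worth 0.81 × 1200 = 972 now. The wife offers 972 and keeps 1200 − 972 = 228.
Round 2 (the husband proposes): the wife can get 228 next round, worth 0.49 × 228 = 111.72 now; the husband offers that and keeps 1088.28.
Round 1 (the wife proposes): the husband can get 1088.28 next round, worth 0.81 × 1088.28 = 881.5068 now; the wife offers that and keeps 318.4932.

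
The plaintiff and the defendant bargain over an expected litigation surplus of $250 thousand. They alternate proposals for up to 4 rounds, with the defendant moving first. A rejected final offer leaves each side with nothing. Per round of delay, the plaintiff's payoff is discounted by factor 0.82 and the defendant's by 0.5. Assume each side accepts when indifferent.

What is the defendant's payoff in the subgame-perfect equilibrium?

Round 4 (the plaintiff proposes): the defendant will accept anything ≥ 0, so the plaintiff offers 0 and keeps 250.
Round 3 (the defendant proposes): the plaintiff can get 250 next round, worth 0.82 × 250 = 205 now; the defendant offers that and keeps 45.
Round 2 (the plaintiff proposes): the defendant can get 45 next round, worth 0.5 × 45 = 22.5 now, so the plaintiff offers 22.5, keeping 227.5.
Round 1 (the defendant proposes): the plaintiff can get 227.5 next round, worth 0.82 × 227.5 = 186.55 now; the defendant offers that and keeps 63.45.

63.45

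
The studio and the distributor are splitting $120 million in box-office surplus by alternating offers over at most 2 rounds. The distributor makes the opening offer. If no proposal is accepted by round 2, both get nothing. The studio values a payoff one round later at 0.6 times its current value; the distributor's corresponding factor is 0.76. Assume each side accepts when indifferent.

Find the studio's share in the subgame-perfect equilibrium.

72

Round 2 (the studio proposes): the distributor will accept anything ≥ 0, so the studio offers 0 and keeps 120.
Round 1 (the distributor proposes): the studio can get 120 next round, worth 0.6 × 120 = 72 now, so the distributor offers 72, keeping 48.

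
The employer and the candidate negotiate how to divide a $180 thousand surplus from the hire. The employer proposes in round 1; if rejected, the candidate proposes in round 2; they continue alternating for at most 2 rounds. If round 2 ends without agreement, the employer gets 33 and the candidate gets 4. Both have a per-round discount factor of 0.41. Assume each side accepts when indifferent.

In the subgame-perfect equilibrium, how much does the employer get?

Round 2 (the candidate proposes): the employer gets 33 if talks fail, so the candidate offers 33 and keeps 147.
Round 1 (the employer proposes): the candidate can get 147 next round, worth 0.41 × 147 = 60.27 now, so the employer offers 60.27, keeping 119.73.

119.73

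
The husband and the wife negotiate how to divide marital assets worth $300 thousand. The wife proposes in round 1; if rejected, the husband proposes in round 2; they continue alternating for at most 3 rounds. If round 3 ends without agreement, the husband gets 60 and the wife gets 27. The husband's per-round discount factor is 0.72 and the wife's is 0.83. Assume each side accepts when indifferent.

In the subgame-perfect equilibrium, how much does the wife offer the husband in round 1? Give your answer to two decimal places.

Round 3 (the wife proposes): the husband gets 60 if talks fail, so the wife offers 60 and keeps 240.
Round 2 (the husband proposes): the wife can get 240 next round, worth 0.83 × 240 = 199.2 now, so the husband offers 199.2, keeping 100.8.
Round 1 (the wife proposes): the husband can get 100.8 next round, worth 0.72 × 100.8 = 72.576 now, so the wife offers 72.576, keeping 227.424.

72.58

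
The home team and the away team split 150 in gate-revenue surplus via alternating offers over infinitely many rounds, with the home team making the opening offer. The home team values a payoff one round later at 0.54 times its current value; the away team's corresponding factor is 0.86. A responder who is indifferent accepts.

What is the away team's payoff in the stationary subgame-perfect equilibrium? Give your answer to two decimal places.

110.79

When the home team proposes, the away team accepts any offer worth at least 0.86 times what the away team would get by proposing next round; and vice versa.
This gives x = 150 − 0.86y and y = 150 − 0.54x, where x and y are each side's share when it proposes.
Hence (1 − 0.86·0.54)x = 150(1 − 0.86), i.e. 0.5356·x = 21.
x ≈ 39.2084; the away team's share is 150 − x ≈ 110.7916.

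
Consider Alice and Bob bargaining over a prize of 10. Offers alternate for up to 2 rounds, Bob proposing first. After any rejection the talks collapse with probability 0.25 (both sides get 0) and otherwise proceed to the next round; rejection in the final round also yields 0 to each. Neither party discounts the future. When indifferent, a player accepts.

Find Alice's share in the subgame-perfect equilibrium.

By backward induction:
Round 2 (Alice proposes): rejection yields 0 for Bob; Alice offers 0 and keeps 10.
Round 1 (Bob proposes): rejecting gives Alice an expected 0.75 × 10 = 7.5; Bob offers that and keeps 2.5.

7.5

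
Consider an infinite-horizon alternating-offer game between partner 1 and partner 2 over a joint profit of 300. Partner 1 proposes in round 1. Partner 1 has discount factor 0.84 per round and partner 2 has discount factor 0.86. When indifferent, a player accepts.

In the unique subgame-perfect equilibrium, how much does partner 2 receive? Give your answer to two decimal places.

148.70

In a stationary SPE each proposer offers the other exactly their discounted continuation value.
If partner 1 keeps x when proposing and partner 2 keeps y when proposing, then x = 300 − 0.86y and y = 300 − 0.84x.
Solving: x = 300(1 − 0.86) / (1 − 0.84·0.86) = 42 / 0.2776 ≈ 151.2968.
Partner 2 gets 300 − 151.2968 ≈ 148.7032.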